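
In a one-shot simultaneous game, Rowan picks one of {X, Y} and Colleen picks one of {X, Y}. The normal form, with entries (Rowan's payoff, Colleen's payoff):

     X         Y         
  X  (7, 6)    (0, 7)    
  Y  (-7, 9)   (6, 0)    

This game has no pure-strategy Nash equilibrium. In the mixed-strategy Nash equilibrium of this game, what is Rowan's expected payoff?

21/10

Rowan's indifference between X and Y determines Colleen's mixing probability q:
  Rowan's expected payoff from X: q·7 + (1−q)·0 = 7q
  Rowan's expected payoff from Y: q·(-7) + (1−q)·6 = -13q + 6
  7q = -13q + 6  ⇒  20q = 6  ⇒  q = 3/10.
At equilibrium Rowan is indifferent across rows, so Rowan's payoff equals the payoff from X: (3/10)·7 + (7/10)·0 = 21/10.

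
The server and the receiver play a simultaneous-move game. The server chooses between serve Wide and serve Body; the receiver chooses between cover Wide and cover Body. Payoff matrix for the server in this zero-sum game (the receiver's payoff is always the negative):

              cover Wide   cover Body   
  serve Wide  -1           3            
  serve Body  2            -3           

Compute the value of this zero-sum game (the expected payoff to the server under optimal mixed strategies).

The server's indifference between serve Wide and serve Body determines the receiver's mixing probability q:
  the server's payoff to serve Wide: q·(-1) + (1−q)·3 = -4q + 3
  the server's payoff to serve Body: q·2 + (1−q)·(-3) = 5q - 3
  -4q + 3 = 5q - 3  ⇒  -9q = -6  ⇒  q = 2/3.
The value is the server's expected payoff against this mix (using serve Wide): (2/3)·(-1) + (1/3)·3 = 1/3.

v = 1/3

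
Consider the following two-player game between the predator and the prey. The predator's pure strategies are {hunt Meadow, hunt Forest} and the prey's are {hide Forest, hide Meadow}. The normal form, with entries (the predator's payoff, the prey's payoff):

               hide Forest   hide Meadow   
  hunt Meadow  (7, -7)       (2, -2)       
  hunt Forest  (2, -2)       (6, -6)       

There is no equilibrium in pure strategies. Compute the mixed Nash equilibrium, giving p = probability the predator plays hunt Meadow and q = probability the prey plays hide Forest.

p = 4/9, q = 4/9

The prey's indifference between hide Forest and hide Meadow determines the predator's mixing probability p:
  the prey's payoff from hide Forest: p·(-7) + (1−p)·(-2) = -5p - 2
  the prey's payoff from hide Meadow: p·(-2) + (1−p)·(-6) = 4p - 6
  -5p - 2 = 4p - 6  ⇒  -9p = -4  ⇒  p = 4/9.
For the predator to be willing to mix, the predator must be indifferent between hunt Meadow and hunt Forest, which pins down the prey's mix.
  the predator's payoff from hunt Meadow: q·7 + (1−q)·2 = 5q + 2
  the predator's payoff from hunt Forest: q·2 + (1−q)·6 = -4q + 6
  5q + 2 = -4q + 6  ⇒  9q = 4  ⇒  q = 4/9.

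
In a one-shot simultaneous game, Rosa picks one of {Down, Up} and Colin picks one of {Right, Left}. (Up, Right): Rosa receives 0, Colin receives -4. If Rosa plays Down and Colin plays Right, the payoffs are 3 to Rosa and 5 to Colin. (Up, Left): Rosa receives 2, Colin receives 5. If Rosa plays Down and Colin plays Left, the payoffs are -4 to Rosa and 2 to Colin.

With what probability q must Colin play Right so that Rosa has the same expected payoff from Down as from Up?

In a mixed equilibrium Rosa is indifferent between Down and Up; this condition fixes q.
  Rosa's payoff to Down: q·3 + (1−q)·(-4) = 7q - 4
  Rosa's payoff to Up: q·0 + (1−q)·2 = -2q + 2
  7q - 4 = -2q + 2  ⇒  9q = 6  ⇒  q = 2/3.

q = 2/3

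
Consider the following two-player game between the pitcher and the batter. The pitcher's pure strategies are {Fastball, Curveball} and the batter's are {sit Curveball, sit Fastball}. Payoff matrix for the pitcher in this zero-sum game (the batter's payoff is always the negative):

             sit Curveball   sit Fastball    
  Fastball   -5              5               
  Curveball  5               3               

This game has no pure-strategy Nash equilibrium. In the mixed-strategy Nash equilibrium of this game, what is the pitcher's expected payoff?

For the pitcher to be willing to mix, the pitcher must be indifferent between Fastball and Curveball, which pins down the batter's mix.
  the pitcher's expected payoff from Fastball: q·(-5) + (1−q)·5 = -10q + 5
  the pitcher's expected payoff from Curveball: q·5 + (1−q)·3 = 2q + 3
  -10q + 5 = 2q + 3  ⇒  -12q = -2  ⇒  q = 1/6.
At equilibrium the pitcher is indifferent across rows, so the pitcher's payoff equals the payoff from Fastball: (1/6)·(-5) + (5/6)·5 = 10/3.

10/3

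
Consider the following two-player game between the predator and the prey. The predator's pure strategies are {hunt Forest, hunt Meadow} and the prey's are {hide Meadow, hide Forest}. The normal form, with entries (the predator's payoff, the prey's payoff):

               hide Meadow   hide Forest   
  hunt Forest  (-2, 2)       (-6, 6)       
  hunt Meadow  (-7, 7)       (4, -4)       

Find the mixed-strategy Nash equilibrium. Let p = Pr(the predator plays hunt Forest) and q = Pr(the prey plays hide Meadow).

p = 11/15, q = 2/3

In a mixed equilibrium the prey is indifferent between hide Meadow and hide Forest; this condition fixes p.
  the prey's payoff from hide Meadow: p·2 + (1−p)·7 = -5p + 7
  the prey's payoff from hide Forest: p·6 + (1−p)·(-4) = 10p - 4
  -5p + 7 = 10p - 4  ⇒  -15p = -11  ⇒  p = 11/15.
Set the predator's expected payoff from hunt Forest equal to that from hunt Meadow:
  the predator's payoff to hunt Forest: q·(-2) + (1−q)·(-6) = 4q - 6
  the predator's payoff to hunt Meadow: q·(-7) + (1−q)·4 = -11q + 4
  4q - 6 = -11q + 4  ⇒  15q = 10  ⇒  q = 2/3.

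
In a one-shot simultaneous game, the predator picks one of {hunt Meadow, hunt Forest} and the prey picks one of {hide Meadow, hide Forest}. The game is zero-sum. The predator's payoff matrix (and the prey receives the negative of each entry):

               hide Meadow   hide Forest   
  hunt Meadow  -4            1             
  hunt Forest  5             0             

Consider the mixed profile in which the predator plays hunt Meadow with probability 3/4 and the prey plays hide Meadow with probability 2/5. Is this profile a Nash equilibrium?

Given the predator's mix p = 3/4, the prey's payoff from hide Meadow is 7/4 but from hide Forest is -3/4. The prey strictly prefers hide Meadow, so the prey would not mix.
So the proposed profile is not a Nash equilibrium.

No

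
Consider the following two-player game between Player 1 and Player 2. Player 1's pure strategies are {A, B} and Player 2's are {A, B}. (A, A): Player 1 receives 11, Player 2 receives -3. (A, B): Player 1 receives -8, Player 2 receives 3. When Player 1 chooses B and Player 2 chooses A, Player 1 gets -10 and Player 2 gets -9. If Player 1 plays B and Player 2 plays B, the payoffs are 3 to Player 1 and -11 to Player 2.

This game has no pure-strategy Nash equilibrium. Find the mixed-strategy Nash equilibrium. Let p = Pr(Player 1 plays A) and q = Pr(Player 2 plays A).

p = 1/4, q = 11/32

In a mixed equilibrium Player 2 is indifferent between A and B; this condition fixes p.
  Player 2's expected payoff from A: p·(-3) + (1−p)·(-9) = 6p - 9
  Player 2's expected payoff from B: p·3 + (1−p)·(-11) = 14p - 11
  6p - 9 = 14p - 11  ⇒  -8p = -2  ⇒  p = 1/4.
Player 1's indifference between A and B determines Player 2's mixing probability q:
  Player 1's payoff from A: q·11 + (1−q)·(-8) = 19q - 8
  Player 1's payoff from B: q·(-10) + (1−q)·3 = -13q + 3
  19q - 8 = -13q + 3  ⇒  32q = 11  ⇒  q = 11/32.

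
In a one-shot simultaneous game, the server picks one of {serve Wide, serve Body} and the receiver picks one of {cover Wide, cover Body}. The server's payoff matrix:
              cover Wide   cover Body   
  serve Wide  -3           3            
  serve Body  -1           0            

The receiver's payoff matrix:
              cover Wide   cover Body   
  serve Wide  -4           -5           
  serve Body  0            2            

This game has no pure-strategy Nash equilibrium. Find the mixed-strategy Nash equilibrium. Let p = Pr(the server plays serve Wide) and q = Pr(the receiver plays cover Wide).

Set the receiver's expected payoff from cover Wide equal to that from cover Body:
  the receiver's payoff from cover Wide: p·(-4) + (1−p)·0 = -4p
  the receiver's payoff from cover Body: p·(-5) + (1−p)·2 = -7p + 2
  -4p = -7p + 2  ⇒  3p = 2  ⇒  p = 2/3.
The server's indifference between serve Wide and serve Body determines the receiver's mixing probability q:
  the server's payoff from serve Wide: q·(-3) + (1−q)·3 = -6q + 3
  the server's payoff from serve Body: q·(-1) + (1−q)·0 = -q
  -6q + 3 = -q  ⇒  -5q = -3  ⇒  q = 3/5.

p = 2/3, q = 3/5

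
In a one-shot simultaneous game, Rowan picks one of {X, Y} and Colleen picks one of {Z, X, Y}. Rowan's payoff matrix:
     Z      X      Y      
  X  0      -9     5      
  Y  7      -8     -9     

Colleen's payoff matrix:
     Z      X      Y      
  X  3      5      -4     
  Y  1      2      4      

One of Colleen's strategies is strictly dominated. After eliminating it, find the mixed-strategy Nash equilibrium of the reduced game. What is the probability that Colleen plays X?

Colleen's strategy Z is strictly dominated by X: 5 > 3 and 2 > 1. Eliminate Z.
Set Rowan's expected payoff from X equal to that from Y:
  Rowan's payoff to X: q·(-9) + (1−q)·5 = -14q + 5
  Rowan's payoff to Y: q·(-8) + (1−q)·(-9) = q - 9
  -14q + 5 = q - 9  ⇒  -15q = -14  ⇒  q = 14/15.

q = 14/15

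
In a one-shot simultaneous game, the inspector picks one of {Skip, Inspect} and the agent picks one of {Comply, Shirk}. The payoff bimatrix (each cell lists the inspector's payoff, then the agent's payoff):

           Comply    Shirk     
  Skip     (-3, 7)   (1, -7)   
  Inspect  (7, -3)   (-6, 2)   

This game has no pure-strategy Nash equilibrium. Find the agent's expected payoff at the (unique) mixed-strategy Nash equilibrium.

-7/19

For the agent to be willing to mix, the agent must be indifferent between Comply and Shirk, which pins down the inspector's mix.
  the agent's payoff to Comply: p·7 + (1−p)·(-3) = 10p - 3
  the agent's payoff to Shirk: p·(-7) + (1−p)·2 = -9p + 2
  10p - 3 = -9p + 2  ⇒  19p = 5  ⇒  p = 5/19.
At equilibrium the agent is indifferent across columns, so the agent's payoff equals the payoff from Comply: (5/19)·7 + (14/19)·(-3) = -7/19.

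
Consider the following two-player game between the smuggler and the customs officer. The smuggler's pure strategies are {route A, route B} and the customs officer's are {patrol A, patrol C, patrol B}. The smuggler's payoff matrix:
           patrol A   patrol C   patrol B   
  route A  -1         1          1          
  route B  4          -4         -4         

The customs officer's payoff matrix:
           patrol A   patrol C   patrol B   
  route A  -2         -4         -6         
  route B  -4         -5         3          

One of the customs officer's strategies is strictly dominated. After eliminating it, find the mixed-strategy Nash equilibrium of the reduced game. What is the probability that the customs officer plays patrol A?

The customs officer's strategy patrol C is strictly dominated by patrol A: -2 > -4 and -4 > -5. Eliminate patrol C.
Set the smuggler's expected payoff from route A equal to that from route B:
  the smuggler's expected payoff from route A: q·(-1) + (1−q)·1 = -2q + 1
  the smuggler's expected payoff from route B: q·4 + (1−q)·(-4) = 8q - 4
  -2q + 1 = 8q - 4  ⇒  -10q = -5  ⇒  q = 1/2.

q = 1/2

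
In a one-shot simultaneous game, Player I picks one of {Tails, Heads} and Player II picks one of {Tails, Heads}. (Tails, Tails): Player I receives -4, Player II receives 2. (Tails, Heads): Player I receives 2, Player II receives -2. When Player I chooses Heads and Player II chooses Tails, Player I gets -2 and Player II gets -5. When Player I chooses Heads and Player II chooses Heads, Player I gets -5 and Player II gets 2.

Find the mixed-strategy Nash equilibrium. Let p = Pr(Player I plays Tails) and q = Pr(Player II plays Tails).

Player I's mix must leave Player II indifferent between Tails and Heads.
  Player II's expected payoff from Tails: p·2 + (1−p)·(-5) = 7p - 5
  Player II's expected payoff from Heads: p·(-2) + (1−p)·2 = -4p + 2
  7p - 5 = -4p + 2  ⇒  11p = 7  ⇒  p = 7/11.
For Player I to be willing to mix, Player I must be indifferent between Tails and Heads, which pins down Player II's mix.
  Player I's expected payoff from Tails: q·(-4) + (1−q)·2 = -6q + 2
  Player I's expected payoff from Heads: q·(-2) + (1−q)·(-5) = 3q - 5
  -6q + 2 = 3q - 5  ⇒  -9q = -7  ⇒  q = 7/9.

p = 7/11, q = 7/9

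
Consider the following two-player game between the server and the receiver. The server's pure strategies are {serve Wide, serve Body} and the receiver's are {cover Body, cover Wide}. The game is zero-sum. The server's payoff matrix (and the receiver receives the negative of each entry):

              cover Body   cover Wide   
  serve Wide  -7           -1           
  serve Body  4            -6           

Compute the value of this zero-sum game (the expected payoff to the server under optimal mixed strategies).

Set the server's expected payoff from serve Wide equal to that from serve Body:
  the server's payoff to serve Wide: q·(-7) + (1−q)·(-1) = -6q - 1
  the server's payoff to serve Body: q·4 + (1−q)·(-6) = 10q - 6
  -6q - 1 = 10q - 6  ⇒  -16q = -5  ⇒  q = 5/16.
The value is the server's expected payoff against this mix (using serve Wide): (5/16)·(-7) + (11/16)·(-1) = -23/8.

v = -23/8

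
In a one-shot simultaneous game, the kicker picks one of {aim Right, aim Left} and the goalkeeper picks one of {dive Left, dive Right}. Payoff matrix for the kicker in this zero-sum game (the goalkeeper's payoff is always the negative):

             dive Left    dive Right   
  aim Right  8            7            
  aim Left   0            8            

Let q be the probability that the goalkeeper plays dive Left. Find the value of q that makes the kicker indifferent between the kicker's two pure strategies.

In a mixed equilibrium the kicker is indifferent between aim Right and aim Left; this condition fixes q.
  the kicker's payoff to aim Right: q·8 + (1−q)·7 = q + 7
  the kicker's payoff to aim Left: q·0 + (1−q)·8 = -8q + 8
  q + 7 = -8q + 8  ⇒  9q = 1  ⇒  q = 1/9.

q = 1/9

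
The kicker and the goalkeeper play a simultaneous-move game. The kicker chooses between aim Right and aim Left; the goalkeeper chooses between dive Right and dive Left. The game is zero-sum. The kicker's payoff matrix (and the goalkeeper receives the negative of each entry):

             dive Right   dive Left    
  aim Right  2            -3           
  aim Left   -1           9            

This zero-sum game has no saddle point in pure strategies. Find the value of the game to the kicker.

The goalkeeper's mix must leave the kicker indifferent between aim Right and aim Left.
  the kicker's payoff from aim Right: q·2 + (1−q)·(-3) = 5q - 3
  the kicker's payoff from aim Left: q·(-1) + (1−q)·9 = -10q + 9
  5q - 3 = -10q + 9  ⇒  15q = 12  ⇒  q = 4/5.
The value is the kicker's expected payoff against this mix (using aim Right): (4/5)·2 + (1/5)·(-3) = 1.

v = 1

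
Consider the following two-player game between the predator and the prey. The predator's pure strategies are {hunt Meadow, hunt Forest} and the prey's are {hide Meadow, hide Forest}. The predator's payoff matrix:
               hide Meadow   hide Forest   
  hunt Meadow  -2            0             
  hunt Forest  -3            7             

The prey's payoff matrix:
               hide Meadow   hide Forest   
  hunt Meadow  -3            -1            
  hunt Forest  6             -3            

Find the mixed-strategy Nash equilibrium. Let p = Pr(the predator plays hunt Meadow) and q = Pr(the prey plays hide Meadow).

For the prey to be willing to mix, the prey must be indifferent between hide Meadow and hide Forest, which pins down the predator's mix.
  the prey's payoff to hide Meadow: p·(-3) + (1−p)·6 = -9p + 6
  the prey's payoff to hide Forest: p·(-1) + (1−p)·(-3) = 2p - 3
  -9p + 6 = 2p - 3  ⇒  -11p = -9  ⇒  p = 9/11.
In a mixed equilibrium the predator is indifferent between hunt Meadow and hunt Forest; this condition fixes q.
  the predator's payoff from hunt Meadow: q·(-2) + (1−q)·0 = -2q
  the predator's payoff from hunt Forest: q·(-3) + (1−q)·7 = -10q + 7
  -2q = -10q + 7  ⇒  8q = 7  ⇒  q = 7/8.

p = 9/11, q = 7/8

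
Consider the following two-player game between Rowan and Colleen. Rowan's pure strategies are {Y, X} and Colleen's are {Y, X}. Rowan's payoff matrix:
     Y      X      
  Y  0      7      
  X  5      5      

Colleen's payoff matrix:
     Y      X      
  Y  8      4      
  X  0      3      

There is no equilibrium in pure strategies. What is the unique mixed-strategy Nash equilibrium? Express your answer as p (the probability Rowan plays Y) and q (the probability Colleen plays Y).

Colleen's indifference between Y and X determines Rowan's mixing probability p:
  Colleen's payoff from Y: p·8 + (1−p)·0 = 8p
  Colleen's payoff from X: p·4 + (1−p)·3 = p + 3
  8p = p + 3  ⇒  7p = 3  ⇒  p = 3/7.
For Rowan to be willing to mix, Rowan must be indifferent between Y and X, which pins down Colleen's mix.
  Rowan's payoff from Y: q·0 + (1−q)·7 = -7q + 7
  Rowan's payoff from X: q·5 + (1−q)·5 = 5
  -7q + 7 = 5  ⇒  -7q = -2  ⇒  q = 2/7.

p = 3/7, q = 2/7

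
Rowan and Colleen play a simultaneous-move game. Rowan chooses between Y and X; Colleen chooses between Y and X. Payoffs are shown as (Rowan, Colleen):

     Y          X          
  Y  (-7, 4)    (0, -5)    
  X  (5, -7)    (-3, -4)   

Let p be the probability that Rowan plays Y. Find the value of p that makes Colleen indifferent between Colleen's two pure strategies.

p = 1/4

Rowan's mix must leave Colleen indifferent between Y and X.
  Colleen's payoff from Y: p·4 + (1−p)·(-7) = 11p - 7
  Colleen's payoff from X: p·(-5) + (1−p)·(-4) = -p - 4
  11p - 7 = -p - 4  ⇒  12p = 3  ⇒  p = 1/4.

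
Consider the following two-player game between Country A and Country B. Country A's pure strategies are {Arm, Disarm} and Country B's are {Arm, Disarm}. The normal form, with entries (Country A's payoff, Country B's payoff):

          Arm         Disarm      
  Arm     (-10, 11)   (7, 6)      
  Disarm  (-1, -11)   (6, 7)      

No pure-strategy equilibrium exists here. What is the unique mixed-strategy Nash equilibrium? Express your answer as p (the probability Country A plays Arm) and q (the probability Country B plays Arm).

p = 18/23, q = 1/10

For Country B to be willing to mix, Country B must be indifferent between Arm and Disarm, which pins down Country A's mix.
  Country B's payoff to Arm: p·11 + (1−p)·(-11) = 22p - 11
  Country B's payoff to Disarm: p·6 + (1−p)·7 = -p + 7
  22p - 11 = -p + 7  ⇒  23p = 18  ⇒  p = 18/23.
Set Country A's expected payoff from Arm equal to that from Disarm:
  Country A's payoff from Arm: q·(-10) + (1−q)·7 = -17q + 7
  Country A's payoff from Disarm: q·(-1) + (1−q)·6 = -7q + 6
  -17q + 7 = -7q + 6  ⇒  -10q = -1  ⇒  q = 1/10.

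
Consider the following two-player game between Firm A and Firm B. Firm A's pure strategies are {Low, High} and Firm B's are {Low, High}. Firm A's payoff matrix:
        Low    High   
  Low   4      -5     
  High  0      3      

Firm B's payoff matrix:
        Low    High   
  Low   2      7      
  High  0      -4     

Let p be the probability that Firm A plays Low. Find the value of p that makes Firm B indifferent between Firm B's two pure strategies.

p = 4/9

Firm A's mix must leave Firm B indifferent between Low and High.
  Firm B's payoff from Low: p·2 + (1−p)·0 = 2p
  Firm B's payoff from High: p·7 + (1−p)·(-4) = 11p - 4
  2p = 11p - 4  ⇒  -9p = -4  ⇒  p = 4/9.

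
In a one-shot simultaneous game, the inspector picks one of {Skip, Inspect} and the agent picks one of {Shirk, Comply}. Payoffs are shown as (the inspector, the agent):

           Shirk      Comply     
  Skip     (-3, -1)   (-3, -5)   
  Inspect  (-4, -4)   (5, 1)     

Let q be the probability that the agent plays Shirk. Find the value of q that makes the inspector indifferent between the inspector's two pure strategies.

q = 8/9

Set the inspector's expected payoff from Skip equal to that from Inspect:
  the inspector's payoff to Skip: q·(-3) + (1−q)·(-3) = -3
  the inspector's payoff to Inspect: q·(-4) + (1−q)·5 = -9q + 5
  -3 = -9q + 5  ⇒  9q = 8  ⇒  q = 8/9.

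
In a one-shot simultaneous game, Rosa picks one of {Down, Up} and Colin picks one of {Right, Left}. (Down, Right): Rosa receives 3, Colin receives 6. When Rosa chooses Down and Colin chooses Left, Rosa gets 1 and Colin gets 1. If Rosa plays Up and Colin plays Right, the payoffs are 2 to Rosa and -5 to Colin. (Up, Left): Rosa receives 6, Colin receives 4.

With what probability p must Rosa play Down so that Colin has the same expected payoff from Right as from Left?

p = 9/14

In a mixed equilibrium Colin is indifferent between Right and Left; this condition fixes p.
  Colin's expected payoff from Right: p·6 + (1−p)·(-5) = 11p - 5
  Colin's expected payoff from Left: p·1 + (1−p)·4 = -3p + 4
  11p - 5 = -3p + 4  ⇒  14p = 9  ⇒  p = 9/14.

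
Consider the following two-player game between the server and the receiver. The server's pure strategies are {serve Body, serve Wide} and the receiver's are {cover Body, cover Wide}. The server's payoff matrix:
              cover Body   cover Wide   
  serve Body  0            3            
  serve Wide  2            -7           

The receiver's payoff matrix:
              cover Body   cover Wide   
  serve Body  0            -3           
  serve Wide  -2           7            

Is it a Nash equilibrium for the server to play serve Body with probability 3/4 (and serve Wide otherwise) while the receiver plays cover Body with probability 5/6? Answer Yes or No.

Check the receiver's indifference given the server's mix p = 3/4:
  payoff from cover Body = -1/2; payoff from cover Wide = -1/2 — equal.
Check the server's indifference given the receiver's mix q = 5/6:
  payoff from serve Body = 1/2; payoff from serve Wide = 1/2 — equal.
Both players are indifferent, so neither can profitably deviate.

Yes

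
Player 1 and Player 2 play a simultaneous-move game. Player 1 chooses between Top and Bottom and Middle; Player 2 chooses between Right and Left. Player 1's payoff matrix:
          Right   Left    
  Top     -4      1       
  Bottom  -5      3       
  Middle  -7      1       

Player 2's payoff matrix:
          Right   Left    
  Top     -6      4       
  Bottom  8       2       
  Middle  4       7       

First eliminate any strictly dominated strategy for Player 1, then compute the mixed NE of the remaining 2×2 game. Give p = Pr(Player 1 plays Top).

Player 1's strategy Middle is strictly dominated by Bottom: -5 > -7 and 3 > 1. Eliminate Middle.
In a mixed equilibrium Player 2 is indifferent between Right and Left; this condition fixes p.
  Player 2's expected payoff from Right: p·(-6) + (1−p)·8 = -14p + 8
  Player 2's expected payoff from Left: p·4 + (1−p)·2 = 2p + 2
  -14p + 8 = 2p + 2  ⇒  -16p = -6  ⇒  p = 3/8.

p = 3/8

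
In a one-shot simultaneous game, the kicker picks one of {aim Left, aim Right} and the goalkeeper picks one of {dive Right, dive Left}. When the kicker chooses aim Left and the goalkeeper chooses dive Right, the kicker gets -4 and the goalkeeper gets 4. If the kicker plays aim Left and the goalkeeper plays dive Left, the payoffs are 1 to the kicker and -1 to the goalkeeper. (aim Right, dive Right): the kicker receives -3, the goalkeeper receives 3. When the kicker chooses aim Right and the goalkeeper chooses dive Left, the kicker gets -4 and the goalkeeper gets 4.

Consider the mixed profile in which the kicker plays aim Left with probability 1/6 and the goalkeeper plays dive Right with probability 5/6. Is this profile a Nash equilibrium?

Yes

Check the goalkeeper's indifference given the kicker's mix p = 1/6:
  payoff from dive Right = 19/6; payoff from dive Left = 19/6 — equal.
Check the kicker's indifference given the goalkeeper's mix q = 5/6:
  payoff from aim Left = -19/6; payoff from aim Right = -19/6 — equal.
Both players are indifferent, so neither can profitably deviate.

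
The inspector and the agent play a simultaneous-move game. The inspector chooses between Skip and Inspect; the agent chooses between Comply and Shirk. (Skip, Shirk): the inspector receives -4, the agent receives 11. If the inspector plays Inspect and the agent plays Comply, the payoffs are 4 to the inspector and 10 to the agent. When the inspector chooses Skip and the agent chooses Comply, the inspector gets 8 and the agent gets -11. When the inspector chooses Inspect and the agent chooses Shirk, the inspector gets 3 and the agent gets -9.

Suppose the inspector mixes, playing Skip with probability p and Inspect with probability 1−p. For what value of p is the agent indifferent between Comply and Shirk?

The agent's indifference between Comply and Shirk determines the inspector's mixing probability p:
  the agent's payoff to Comply: p·(-11) + (1−p)·10 = -21p + 10
  the agent's payoff to Shirk: p·11 + (1−p)·(-9) = 20p - 9
  -21p + 10 = 20p - 9  ⇒  -41p = -19  ⇒  p = 19/41.

p = 19/41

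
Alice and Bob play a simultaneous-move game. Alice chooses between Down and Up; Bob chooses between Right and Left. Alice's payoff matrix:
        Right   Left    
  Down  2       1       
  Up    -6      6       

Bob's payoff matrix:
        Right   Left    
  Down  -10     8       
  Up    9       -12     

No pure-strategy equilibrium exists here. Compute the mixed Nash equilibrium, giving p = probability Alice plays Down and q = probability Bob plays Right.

Set Bob's expected payoff from Right equal to that from Left:
  Bob's payoff to Right: p·(-10) + (1−p)·9 = -19p + 9
  Bob's payoff to Left: p·8 + (1−p)·(-12) = 20p - 12
  -19p + 9 = 20p - 12  ⇒  -39p = -21  ⇒  p = 7/13.
For Alice to be willing to mix, Alice must be indifferent between Down and Up, which pins down Bob's mix.
  Alice's payoff from Down: q·2 + (1−q)·1 = q + 1
  Alice's payoff from Up: q·(-6) + (1−q)·6 = -12q + 6
  q + 1 = -12q + 6  ⇒  13q = 5  ⇒  q = 5/13.

p = 7/13, q = 5/13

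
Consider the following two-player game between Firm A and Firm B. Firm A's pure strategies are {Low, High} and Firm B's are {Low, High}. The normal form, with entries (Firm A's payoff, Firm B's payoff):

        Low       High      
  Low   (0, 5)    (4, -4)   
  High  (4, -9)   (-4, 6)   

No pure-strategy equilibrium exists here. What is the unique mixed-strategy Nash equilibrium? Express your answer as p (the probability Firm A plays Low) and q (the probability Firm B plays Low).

Set Firm B's expected payoff from Low equal to that from High:
  Firm B's payoff to Low: p·5 + (1−p)·(-9) = 14p - 9
  Firm B's payoff to High: p·(-4) + (1−p)·6 = -10p + 6
  14p - 9 = -10p + 6  ⇒  24p = 15  ⇒  p = 5/8.
In a mixed equilibrium Firm A is indifferent between Low and High; this condition fixes q.
  Firm A's payoff from Low: q·0 + (1−q)·4 = -4q + 4
  Firm A's payoff from High: q·4 + (1−q)·(-4) = 8q - 4
  -4q + 4 = 8q - 4  ⇒  -12q = -8  ⇒  q = 2/3.

p = 5/8, q = 2/3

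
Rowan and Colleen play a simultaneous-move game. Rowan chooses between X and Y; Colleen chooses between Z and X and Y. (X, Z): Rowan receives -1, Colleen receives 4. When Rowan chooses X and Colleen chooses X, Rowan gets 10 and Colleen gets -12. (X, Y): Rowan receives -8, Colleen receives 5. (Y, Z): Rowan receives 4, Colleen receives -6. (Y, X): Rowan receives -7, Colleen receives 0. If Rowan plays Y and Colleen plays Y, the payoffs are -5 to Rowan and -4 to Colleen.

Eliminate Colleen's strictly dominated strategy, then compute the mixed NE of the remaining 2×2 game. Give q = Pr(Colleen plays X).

Colleen's strategy Z is strictly dominated by Y: 5 > 4 and -4 > -6. Eliminate Z.
In a mixed equilibrium Rowan is indifferent between X and Y; this condition fixes q.
  Rowan's payoff from X: q·10 + (1−q)·(-8) = 18q - 8
  Rowan's payoff from Y: q·(-7) + (1−q)·(-5) = -2q - 5
  18q - 8 = -2q - 5  ⇒  20q = 3  ⇒  q = 3/20.

q = 3/20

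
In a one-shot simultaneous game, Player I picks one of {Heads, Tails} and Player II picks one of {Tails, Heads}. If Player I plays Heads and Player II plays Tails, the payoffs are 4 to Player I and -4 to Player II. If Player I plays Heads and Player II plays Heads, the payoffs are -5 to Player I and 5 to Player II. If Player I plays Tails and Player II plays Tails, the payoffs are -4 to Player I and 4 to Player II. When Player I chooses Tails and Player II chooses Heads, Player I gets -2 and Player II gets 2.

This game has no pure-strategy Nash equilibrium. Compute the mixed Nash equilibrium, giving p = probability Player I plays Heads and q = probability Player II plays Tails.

p = 2/11, q = 3/11

Player I's mix must leave Player II indifferent between Tails and Heads.
  Player II's payoff from Tails: p·(-4) + (1−p)·4 = -8p + 4
  Player II's payoff from Heads: p·5 + (1−p)·2 = 3p + 2
  -8p + 4 = 3p + 2  ⇒  -11p = -2  ⇒  p = 2/11.
In a mixed equilibrium Player I is indifferent between Heads and Tails; this condition fixes q.
  Player I's payoff to Heads: q·4 + (1−q)·(-5) = 9q - 5
  Player I's payoff to Tails: q·(-4) + (1−q)·(-2) = -2q - 2
  9q - 5 = -2q - 2  ⇒  11q = 3  ⇒  q = 3/11.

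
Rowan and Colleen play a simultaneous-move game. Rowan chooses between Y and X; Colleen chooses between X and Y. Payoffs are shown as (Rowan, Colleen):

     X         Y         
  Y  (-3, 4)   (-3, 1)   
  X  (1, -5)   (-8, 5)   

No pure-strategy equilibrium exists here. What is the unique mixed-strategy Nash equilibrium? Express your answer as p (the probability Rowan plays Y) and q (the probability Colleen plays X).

In a mixed equilibrium Colleen is indifferent between X and Y; this condition fixes p.
  Colleen's payoff from X: p·4 + (1−p)·(-5) = 9p - 5
  Colleen's payoff from Y: p·1 + (1−p)·5 = -4p + 5
  9p - 5 = -4p + 5  ⇒  13p = 10  ⇒  p = 10/13.
Colleen's mix must leave Rowan indifferent between Y and X.
  Rowan's payoff to Y: q·(-3) + (1−q)·(-3) = -3
  Rowan's payoff to X: q·1 + (1−q)·(-8) = 9q - 8
  -3 = 9q - 8  ⇒  -9q = -5  ⇒  q = 5/9.

p = 10/13, q = 5/9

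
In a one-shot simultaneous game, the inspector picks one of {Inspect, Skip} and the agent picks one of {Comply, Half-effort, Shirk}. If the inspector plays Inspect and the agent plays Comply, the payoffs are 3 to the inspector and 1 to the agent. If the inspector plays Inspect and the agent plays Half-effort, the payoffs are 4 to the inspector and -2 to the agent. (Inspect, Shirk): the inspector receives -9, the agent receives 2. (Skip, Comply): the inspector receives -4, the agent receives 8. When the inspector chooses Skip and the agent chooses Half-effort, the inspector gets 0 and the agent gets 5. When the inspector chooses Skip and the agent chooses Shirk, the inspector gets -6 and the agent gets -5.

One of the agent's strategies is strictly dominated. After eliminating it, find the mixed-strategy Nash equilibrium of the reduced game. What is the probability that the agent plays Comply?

The agent's strategy Half-effort is strictly dominated by Comply: 1 > -2 and 8 > 5. Eliminate Half-effort.
The inspector's indifference between Inspect and Skip determines the agent's mixing probability q:
  the inspector's payoff from Inspect: q·3 + (1−q)·(-9) = 12q - 9
  the inspector's payoff from Skip: q·(-4) + (1−q)·(-6) = 2q - 6
  12q - 9 = 2q - 6  ⇒  10q = 3  ⇒  q = 3/10.

q = 3/10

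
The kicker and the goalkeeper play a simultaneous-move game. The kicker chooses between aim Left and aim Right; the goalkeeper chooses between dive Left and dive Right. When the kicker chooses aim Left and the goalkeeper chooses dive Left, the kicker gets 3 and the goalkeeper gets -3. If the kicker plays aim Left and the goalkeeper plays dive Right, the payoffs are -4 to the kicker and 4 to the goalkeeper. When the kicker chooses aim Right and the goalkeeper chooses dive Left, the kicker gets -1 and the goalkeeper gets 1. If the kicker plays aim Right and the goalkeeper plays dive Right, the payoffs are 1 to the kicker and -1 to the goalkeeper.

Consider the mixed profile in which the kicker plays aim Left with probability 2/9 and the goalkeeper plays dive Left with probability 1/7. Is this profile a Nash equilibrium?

Given the goalkeeper's mix q = 1/7, the kicker's payoff from aim Left is -3 but from aim Right is 5/7. The kicker strictly prefers aim Right, so the kicker would not mix.
So the proposed profile is not a Nash equilibrium.

No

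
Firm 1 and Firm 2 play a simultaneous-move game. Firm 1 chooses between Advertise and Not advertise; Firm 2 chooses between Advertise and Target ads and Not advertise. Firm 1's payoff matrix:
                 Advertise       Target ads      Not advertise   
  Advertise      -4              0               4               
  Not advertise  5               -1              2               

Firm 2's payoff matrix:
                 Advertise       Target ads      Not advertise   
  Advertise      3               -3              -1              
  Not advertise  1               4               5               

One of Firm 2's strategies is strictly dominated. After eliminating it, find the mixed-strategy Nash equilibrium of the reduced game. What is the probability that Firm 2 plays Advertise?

Firm 2's strategy Target ads is strictly dominated by Not advertise: -1 > -3 and 5 > 4. Eliminate Target ads.
For Firm 1 to be willing to mix, Firm 1 must be indifferent between Advertise and Not advertise, which pins down Firm 2's mix.
  Firm 1's expected payoff from Advertise: q·(-4) + (1−q)·4 = -8q + 4
  Firm 1's expected payoff from Not advertise: q·5 + (1−q)·2 = 3q + 2
  -8q + 4 = 3q + 2  ⇒  -11q = -2  ⇒  q = 2/11.

q = 2/11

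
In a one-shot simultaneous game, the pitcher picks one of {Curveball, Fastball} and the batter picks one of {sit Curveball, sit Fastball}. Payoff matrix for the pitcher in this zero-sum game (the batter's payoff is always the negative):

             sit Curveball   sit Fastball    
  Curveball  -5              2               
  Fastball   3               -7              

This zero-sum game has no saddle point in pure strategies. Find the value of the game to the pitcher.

In a mixed equilibrium the pitcher is indifferent between Curveball and Fastball; this condition fixes q.
  the pitcher's expected payoff from Curveball: q·(-5) + (1−q)·2 = -7q + 2
  the pitcher's expected payoff from Fastball: q·3 + (1−q)·(-7) = 10q - 7
  -7q + 2 = 10q - 7  ⇒  -17q = -9  ⇒  q = 9/17.
The value is the pitcher's expected payoff against this mix (using Curveball): (9/17)·(-5) + (8/17)·2 = -29/17.

v = -29/17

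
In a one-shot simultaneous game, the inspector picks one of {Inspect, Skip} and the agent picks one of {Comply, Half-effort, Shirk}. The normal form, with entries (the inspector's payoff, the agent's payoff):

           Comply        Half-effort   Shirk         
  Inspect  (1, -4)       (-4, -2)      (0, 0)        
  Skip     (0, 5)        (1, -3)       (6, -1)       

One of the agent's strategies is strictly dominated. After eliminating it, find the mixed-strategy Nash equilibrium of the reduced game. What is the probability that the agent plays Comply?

The agent's strategy Half-effort is strictly dominated by Shirk: 0 > -2 and -1 > -3. Eliminate Half-effort.
For the inspector to be willing to mix, the inspector must be indifferent between Inspect and Skip, which pins down the agent's mix.
  the inspector's payoff to Inspect: q·1 + (1−q)·0 = q
  the inspector's payoff to Skip: q·0 + (1−q)·6 = -6q + 6
  q = -6q + 6  ⇒  7q = 6  ⇒  q = 6/7.

q = 6/7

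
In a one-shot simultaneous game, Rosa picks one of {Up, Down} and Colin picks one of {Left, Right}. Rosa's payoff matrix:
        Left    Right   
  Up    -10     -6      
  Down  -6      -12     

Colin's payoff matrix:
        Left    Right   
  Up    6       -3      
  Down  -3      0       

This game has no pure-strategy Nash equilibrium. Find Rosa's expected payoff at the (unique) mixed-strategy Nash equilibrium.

-42/5

Colin's mix must leave Rosa indifferent between Up and Down.
  Rosa's expected payoff from Up: q·(-10) + (1−q)·(-6) = -4q - 6
  Rosa's expected payoff from Down: q·(-6) + (1−q)·(-12) = 6q - 12
  -4q - 6 = 6q - 12  ⇒  -10q = -6  ⇒  q = 3/5.
At equilibrium Rosa is indifferent across rows, so Rosa's payoff equals the payoff from Up: (3/5)·(-10) + (2/5)·(-6) = -42/5.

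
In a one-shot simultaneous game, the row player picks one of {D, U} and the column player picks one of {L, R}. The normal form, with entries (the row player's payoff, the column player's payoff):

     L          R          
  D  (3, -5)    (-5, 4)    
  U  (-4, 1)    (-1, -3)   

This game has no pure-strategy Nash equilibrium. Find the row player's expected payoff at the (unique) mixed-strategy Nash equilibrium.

-23/11

Set the row player's expected payoff from D equal to that from U:
  the row player's expected payoff from D: q·3 + (1−q)·(-5) = 8q - 5
  the row player's expected payoff from U: q·(-4) + (1−q)·(-1) = -3q - 1
  8q - 5 = -3q - 1  ⇒  11q = 4  ⇒  q = 4/11.
At equilibrium the row player is indifferent across rows, so the row player's payoff equals the payoff from D: (4/11)·3 + (7/11)·(-5) = -23/11.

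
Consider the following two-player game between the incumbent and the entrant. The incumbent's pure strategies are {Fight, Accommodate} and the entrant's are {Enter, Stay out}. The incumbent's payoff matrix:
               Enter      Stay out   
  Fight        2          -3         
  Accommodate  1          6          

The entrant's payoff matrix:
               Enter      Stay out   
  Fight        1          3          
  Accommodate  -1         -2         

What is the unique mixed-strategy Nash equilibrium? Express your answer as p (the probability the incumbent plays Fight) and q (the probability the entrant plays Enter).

Set the entrant's expected payoff from Enter equal to that from Stay out:
  the entrant's payoff from Enter: p·1 + (1−p)·(-1) = 2p - 1
  the entrant's payoff from Stay out: p·3 + (1−p)·(-2) = 5p - 2
  2p - 1 = 5p - 2  ⇒  -3p = -1  ⇒  p = 1/3.
Set the incumbent's expected payoff from Fight equal to that from Accommodate:
  the incumbent's payoff to Fight: q·2 + (1−q)·(-3) = 5q - 3
  the incumbent's payoff to Accommodate: q·1 + (1−q)·6 = -5q + 6
  5q - 3 = -5q + 6  ⇒  10q = 9  ⇒  q = 9/10.

p = 1/3, q = 9/10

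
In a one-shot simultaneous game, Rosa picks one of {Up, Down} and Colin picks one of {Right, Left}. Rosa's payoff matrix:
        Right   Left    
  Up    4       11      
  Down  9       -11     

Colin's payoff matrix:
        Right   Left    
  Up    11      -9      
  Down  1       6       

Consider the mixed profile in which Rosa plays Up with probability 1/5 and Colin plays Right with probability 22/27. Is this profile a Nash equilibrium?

Yes

Check Colin's indifference given Rosa's mix p = 1/5:
  payoff from Right = 3; payoff from Left = 3 — equal.
Check Rosa's indifference given Colin's mix q = 22/27:
  payoff from Up = 143/27; payoff from Down = 143/27 — equal.
Both players are indifferent, so neither can profitably deviate.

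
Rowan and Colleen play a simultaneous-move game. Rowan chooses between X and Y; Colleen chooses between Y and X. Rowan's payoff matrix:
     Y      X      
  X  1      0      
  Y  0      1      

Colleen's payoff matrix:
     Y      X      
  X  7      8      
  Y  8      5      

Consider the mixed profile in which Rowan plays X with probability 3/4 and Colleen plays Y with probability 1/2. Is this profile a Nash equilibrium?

Yes

Check Colleen's indifference given Rowan's mix p = 3/4:
  payoff from Y = 29/4; payoff from X = 29/4 — equal.
Check Rowan's indifference given Colleen's mix q = 1/2:
  payoff from X = 1/2; payoff from Y = 1/2 — equal.
Both players are indifferent, so neither can profitably deviate.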